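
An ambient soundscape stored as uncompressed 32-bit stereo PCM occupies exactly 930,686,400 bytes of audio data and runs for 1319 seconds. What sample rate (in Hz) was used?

Bytes = sample_rate × seconds × bytes_per_sample × channels.
sample_rate = 930,686,400 / (1,319 × 4 × 2) = 930,686,400 / 10,552 = 88,200 Hz.

88,200 Hz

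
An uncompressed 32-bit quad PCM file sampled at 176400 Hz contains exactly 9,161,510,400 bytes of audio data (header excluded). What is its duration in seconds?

3,246 seconds

Byte rate = 176,400 × 4 × 4 = 2,822,400 bytes/s.
Duration = 9,161,510,400 / 2,822,400 = 3,246 s.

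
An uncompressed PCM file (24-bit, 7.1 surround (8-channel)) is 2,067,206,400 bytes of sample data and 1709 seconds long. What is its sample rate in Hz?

Bytes = sample_rate × seconds × bytes_per_sample × channels.
sample_rate = 2,067,206,400 / (1,709 × 3 × 8) = 2,067,206,400 / 41,016 = 50,400 Hz.

50,400 Hz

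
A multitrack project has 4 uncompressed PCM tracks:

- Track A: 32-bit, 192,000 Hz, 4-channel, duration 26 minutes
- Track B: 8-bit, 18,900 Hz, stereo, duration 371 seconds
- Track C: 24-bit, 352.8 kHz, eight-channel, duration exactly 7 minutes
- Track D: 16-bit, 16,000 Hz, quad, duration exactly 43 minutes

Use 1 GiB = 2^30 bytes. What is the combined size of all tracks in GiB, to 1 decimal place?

Track A: 26 minutes = 1,560 s; 192,000 × 1,560 × 4 × 4 = 4,792,320,000 bytes.
Track B: 18,900 × 371 × 1 × 2 = 14,023,800 bytes.
Track C: exactly 7 minutes = 420 s; 352,800 × 420 × 3 × 8 = 3,556,224,000 bytes.
Track D: exactly 43 minutes = 2,580 s; 16,000 × 2,580 × 2 × 4 = 330,240,000 bytes.
Total = 8,692,807,800 bytes = 8.1 GiB.

8.1 GiB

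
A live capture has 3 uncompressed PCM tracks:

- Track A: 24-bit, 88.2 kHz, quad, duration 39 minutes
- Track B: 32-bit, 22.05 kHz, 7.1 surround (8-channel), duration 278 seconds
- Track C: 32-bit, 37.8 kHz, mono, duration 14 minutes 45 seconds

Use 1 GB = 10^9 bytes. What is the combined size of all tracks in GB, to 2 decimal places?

2.81 GB

Track A: 39 minutes = 2,340 s; 88,200 × 2,340 × 3 × 4 = 2,476,656,000 bytes.
Track B: 22,050 × 278 × 4 × 8 = 196,156,800 bytes.
Track C: 14 minutes 45 seconds = 885 s; 37,800 × 885 × 4 × 1 = 133,812,000 bytes.
Total = 2,806,624,800 bytes = 2.81 GB.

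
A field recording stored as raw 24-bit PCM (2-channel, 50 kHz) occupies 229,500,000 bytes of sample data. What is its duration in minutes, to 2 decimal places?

Byte rate = 50,000 × 3 × 2 = 300,000 bytes/s.
Duration = 229,500,000 / 300,000 = 765 s.
765 s / 60 = 12.75 minutes.

12.75 minutes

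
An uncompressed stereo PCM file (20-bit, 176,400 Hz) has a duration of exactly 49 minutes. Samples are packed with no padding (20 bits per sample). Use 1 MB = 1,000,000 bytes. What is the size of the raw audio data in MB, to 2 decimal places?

Duration = exactly 49 minutes = 2,940 s.
Bits = 176,400 × 2,940 × 20 × 2 = 20,744,640,000 bits = 2,593,080,000 bytes.
2,593,080,000 / 1,000,000 = 2593.08 MB.

2593.08 MB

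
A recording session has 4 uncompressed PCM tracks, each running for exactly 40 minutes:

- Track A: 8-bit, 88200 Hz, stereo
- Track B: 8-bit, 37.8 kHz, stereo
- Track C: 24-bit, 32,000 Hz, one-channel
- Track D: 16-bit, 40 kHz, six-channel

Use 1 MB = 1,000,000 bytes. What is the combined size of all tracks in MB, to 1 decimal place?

exactly 40 minutes = 2,400 s.
Track A: 88,200 × 2,400 × 1 × 2 = 423,360,000 bytes.
Track B: 37,800 × 2,400 × 1 × 2 = 181,440,000 bytes.
Track C: 32,000 × 2,400 × 3 × 1 = 230,400,000 bytes.
Track D: 40,000 × 2,400 × 2 × 6 = 1,152,000,000 bytes.
Total = 1,987,200,000 bytes = 1987.2 MB.

1987.2 MB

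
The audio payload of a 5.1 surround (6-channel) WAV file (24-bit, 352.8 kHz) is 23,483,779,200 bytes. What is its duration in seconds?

3,698 seconds

Byte rate = 352,800 × 3 × 6 = 6,350,400 bytes/s.
Duration = 23,483,779,200 / 6,350,400 = 3,698 s.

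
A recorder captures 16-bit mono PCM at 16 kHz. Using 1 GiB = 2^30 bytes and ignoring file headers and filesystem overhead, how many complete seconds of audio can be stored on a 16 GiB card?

536,870 seconds

Uncompressed byte rate = 16,000 × 2 × 1 = 32,000 bytes/s.
Capacity = 16 × 1,073,741,824 = 17,179,869,184 bytes.
17,179,869,184 / 32,000 ≈ 536870.91 s → 536,870 seconds.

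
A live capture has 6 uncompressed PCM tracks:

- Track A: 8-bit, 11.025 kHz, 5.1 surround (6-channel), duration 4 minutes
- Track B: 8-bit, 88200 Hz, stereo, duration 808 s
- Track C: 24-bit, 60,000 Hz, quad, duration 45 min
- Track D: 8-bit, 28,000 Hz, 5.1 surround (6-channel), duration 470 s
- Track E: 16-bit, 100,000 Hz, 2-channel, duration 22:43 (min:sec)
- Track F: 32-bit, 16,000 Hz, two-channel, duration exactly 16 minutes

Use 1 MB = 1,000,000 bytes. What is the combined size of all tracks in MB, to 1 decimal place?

Track A: 4 minutes = 240 s; 11,025 × 240 × 1 × 6 = 15,876,000 bytes.
Track B: 88,200 × 808 × 1 × 2 = 142,531,200 bytes.
Track C: 45 min = 2,700 s; 60,000 × 2,700 × 3 × 4 = 1,944,000,000 bytes.
Track D: 28,000 × 470 × 1 × 6 = 78,960,000 bytes.
Track E: 22:43 (min:sec) = 1,363 s; 100,000 × 1,363 × 2 × 2 = 545,200,000 bytes.
Track F: exactly 16 minutes = 960 s; 16,000 × 960 × 4 × 2 = 122,880,000 bytes.
Total = 2,849,447,200 bytes = 2849.4 MB.

2849.4 MB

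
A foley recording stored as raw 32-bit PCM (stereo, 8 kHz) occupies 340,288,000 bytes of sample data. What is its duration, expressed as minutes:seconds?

Byte rate = 8,000 × 4 × 2 = 64,000 bytes/s.
Duration = 340,288,000 / 64,000 = 5,317 s.
5,317 s = 88:37.

88:37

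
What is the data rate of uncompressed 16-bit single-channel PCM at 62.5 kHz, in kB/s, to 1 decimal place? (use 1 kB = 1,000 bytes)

125.0 kB/s

Bit rate = 62,500 × 16 × 1 = 1,000,000 bits/s.
1,000,000 / 8 = 125,000 B/s = 125.0 kB/s.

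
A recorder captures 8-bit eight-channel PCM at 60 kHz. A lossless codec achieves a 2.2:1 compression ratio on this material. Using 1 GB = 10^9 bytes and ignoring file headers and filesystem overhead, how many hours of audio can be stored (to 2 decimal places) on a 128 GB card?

Uncompressed byte rate = 60,000 × 1 × 8 = 480,000 bytes/s.
After 2.2:1 compression, effective rate ≈ 218181.82 bytes/s.
Capacity = 128 × 1,000,000,000 = 128,000,000,000 bytes.
128,000,000,000 / effective rate ≈ 586666.67 s → 162.96 hours.

162.96 hours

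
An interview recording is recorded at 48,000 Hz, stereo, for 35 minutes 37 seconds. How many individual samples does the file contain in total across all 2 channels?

35 minutes 37 seconds = 2,137 s.
48,000 × 2,137 s × 2 ch = 205,152,000 samples.

205,152,000 samples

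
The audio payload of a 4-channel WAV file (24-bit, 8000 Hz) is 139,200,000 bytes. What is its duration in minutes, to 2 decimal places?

Byte rate = 8,000 × 3 × 4 = 96,000 bytes/s.
Duration = 139,200,000 / 96,000 = 1,450 s.
1,450 s / 60 = 24.17 minutes.

24.17 minutes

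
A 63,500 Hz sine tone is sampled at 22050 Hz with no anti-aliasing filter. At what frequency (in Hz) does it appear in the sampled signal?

Nyquist = 22,050/2 = 11,025 Hz; 63,500 Hz exceeds it.
Alias = |63,500 − 3×22,050| = |63,500 − 66,150| = 2,650 Hz.

2,650 Hz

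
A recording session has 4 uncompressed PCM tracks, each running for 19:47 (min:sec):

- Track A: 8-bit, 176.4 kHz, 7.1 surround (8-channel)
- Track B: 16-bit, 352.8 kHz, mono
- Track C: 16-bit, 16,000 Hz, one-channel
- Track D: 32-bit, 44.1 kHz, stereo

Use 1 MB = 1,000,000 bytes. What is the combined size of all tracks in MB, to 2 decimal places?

2969.40 MB

19:47 (min:sec) = 1,187 s.
Track A: 176,400 × 1,187 × 1 × 8 = 1,675,094,400 bytes.
Track B: 352,800 × 1,187 × 2 × 1 = 837,547,200 bytes.
Track C: 16,000 × 1,187 × 2 × 1 = 37,984,000 bytes.
Track D: 44,100 × 1,187 × 4 × 2 = 418,773,600 bytes.
Total = 2,969,399,200 bytes = 2969.40 MB.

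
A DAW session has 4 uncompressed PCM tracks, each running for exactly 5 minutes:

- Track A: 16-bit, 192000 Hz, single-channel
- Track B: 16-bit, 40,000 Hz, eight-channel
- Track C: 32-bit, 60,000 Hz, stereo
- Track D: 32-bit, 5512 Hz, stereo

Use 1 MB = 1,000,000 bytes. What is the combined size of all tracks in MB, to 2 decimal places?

464.43 MB

exactly 5 minutes = 300 s.
Track A: 192,000 × 300 × 2 × 1 = 115,200,000 bytes.
Track B: 40,000 × 300 × 2 × 8 = 192,000,000 bytes.
Track C: 60,000 × 300 × 4 × 2 = 144,000,000 bytes.
Track D: 5,512 × 300 × 4 × 2 = 13,228,800 bytes.
Total = 464,428,800 bytes = 464.43 MB.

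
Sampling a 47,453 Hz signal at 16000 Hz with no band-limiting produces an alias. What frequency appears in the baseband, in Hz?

547 Hz

Nyquist = 16,000/2 = 8,000 Hz; 47,453 Hz exceeds it.
Alias = |47,453 − 3×16,000| = |47,453 − 48,000| = 547 Hz.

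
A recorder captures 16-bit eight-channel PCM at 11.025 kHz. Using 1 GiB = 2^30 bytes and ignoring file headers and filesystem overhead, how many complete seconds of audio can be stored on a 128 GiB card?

779,132 seconds

Uncompressed byte rate = 11,025 × 2 × 8 = 176,400 bytes/s.
Capacity = 128 × 1,073,741,824 = 137,438,953,472 bytes.
137,438,953,472 / 176,400 ≈ 779132.39 s → 779,132 seconds.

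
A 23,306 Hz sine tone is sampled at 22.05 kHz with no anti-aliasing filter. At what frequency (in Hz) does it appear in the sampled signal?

1,256 Hz

Nyquist = 22,050/2 = 11,025 Hz; 23,306 Hz exceeds it.
Alias = |23,306 − 1×22,050| = |23,306 − 22,050| = 1,256 Hz.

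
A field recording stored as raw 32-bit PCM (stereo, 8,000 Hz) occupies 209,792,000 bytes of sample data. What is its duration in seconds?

3,278 seconds

Byte rate = 8,000 × 4 × 2 = 64,000 bytes/s.
Duration = 209,792,000 / 64,000 = 3,278 s.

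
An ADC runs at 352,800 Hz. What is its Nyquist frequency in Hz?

176,400 Hz

Nyquist frequency = sample rate / 2 = 352,800 / 2 = 176,400 Hz.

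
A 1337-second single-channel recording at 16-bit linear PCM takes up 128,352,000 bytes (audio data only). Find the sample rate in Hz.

48,000 Hz

Bytes = sample_rate × seconds × bytes_per_sample × channels.
sample_rate = 128,352,000 / (1,337 × 2 × 1) = 128,352,000 / 2,674 = 48,000 Hz.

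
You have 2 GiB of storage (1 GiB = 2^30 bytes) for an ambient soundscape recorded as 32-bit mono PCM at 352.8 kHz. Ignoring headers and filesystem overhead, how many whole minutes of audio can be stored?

Uncompressed byte rate = 352,800 × 4 × 1 = 1,411,200 bytes/s.
Capacity = 2 × 1,073,741,824 = 2,147,483,648 bytes.
2,147,483,648 / 1,411,200 ≈ 1521.74 s → 25 minutes.

25 minutes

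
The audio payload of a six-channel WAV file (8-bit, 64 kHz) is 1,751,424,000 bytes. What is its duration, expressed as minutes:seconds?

76:01

Byte rate = 64,000 × 1 × 6 = 384,000 bytes/s.
Duration = 1,751,424,000 / 384,000 = 4,561 s.
4,561 s = 76:01.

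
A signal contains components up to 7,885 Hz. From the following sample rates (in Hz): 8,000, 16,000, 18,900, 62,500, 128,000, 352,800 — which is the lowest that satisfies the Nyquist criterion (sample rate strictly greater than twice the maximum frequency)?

Need sample rate > 2 × 7,885 = 15,770 Hz.
Lowest listed rate above 15,770 Hz is 16,000 Hz.

16,000 Hz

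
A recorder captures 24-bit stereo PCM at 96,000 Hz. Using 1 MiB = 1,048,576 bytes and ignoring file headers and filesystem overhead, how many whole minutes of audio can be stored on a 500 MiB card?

15 minutes

Uncompressed byte rate = 96,000 × 3 × 2 = 576,000 bytes/s.
Capacity = 500 × 1,048,576 = 524,288,000 bytes.
524,288,000 / 576,000 ≈ 910.22 s → 15 minutes.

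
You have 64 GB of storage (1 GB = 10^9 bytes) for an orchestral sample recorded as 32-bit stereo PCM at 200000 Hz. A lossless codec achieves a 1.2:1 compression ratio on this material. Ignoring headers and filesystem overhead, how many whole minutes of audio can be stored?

Uncompressed byte rate = 200,000 × 4 × 2 = 1,600,000 bytes/s.
After 1.2:1 compression, effective rate ≈ 1333333.33 bytes/s.
Capacity = 64 × 1,000,000,000 = 64,000,000,000 bytes.
64,000,000,000 / effective rate ≈ 48000 s → 800 minutes.

800 minutes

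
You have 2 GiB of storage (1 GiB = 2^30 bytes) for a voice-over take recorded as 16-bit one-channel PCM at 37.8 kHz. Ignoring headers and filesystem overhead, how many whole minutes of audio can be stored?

Uncompressed byte rate = 37,800 × 2 × 1 = 75,600 bytes/s.
Capacity = 2 × 1,073,741,824 = 2,147,483,648 bytes.
2,147,483,648 / 75,600 ≈ 28405.87 s → 473 minutes.

473 minutes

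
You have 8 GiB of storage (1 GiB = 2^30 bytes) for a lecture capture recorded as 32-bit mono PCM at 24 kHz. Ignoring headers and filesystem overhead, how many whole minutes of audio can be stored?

1,491 minutes

Uncompressed byte rate = 24,000 × 4 × 1 = 96,000 bytes/s.
Capacity = 8 × 1,073,741,824 = 8,589,934,592 bytes.
8,589,934,592 / 96,000 ≈ 89478.49 s → 1,491 minutes.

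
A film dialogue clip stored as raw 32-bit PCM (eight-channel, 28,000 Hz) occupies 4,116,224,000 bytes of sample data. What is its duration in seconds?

4,594 seconds

Byte rate = 28,000 × 4 × 8 = 896,000 bytes/s.
Duration = 4,116,224,000 / 896,000 = 4,594 s.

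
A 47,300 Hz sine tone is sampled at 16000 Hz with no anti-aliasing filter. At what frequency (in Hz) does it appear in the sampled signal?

700 Hz

Nyquist = 16,000/2 = 8,000 Hz; 47,300 Hz exceeds it.
Alias = |47,300 − 3×16,000| = |47,300 − 48,000| = 700 Hz.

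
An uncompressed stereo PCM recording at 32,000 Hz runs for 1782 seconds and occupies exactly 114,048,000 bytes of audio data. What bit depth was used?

8 bits

Bytes per sample = 114,048,000 / (32,000 × 1,782 × 2) = 114,048,000 / 114,048,000 = 1.
Bit depth = 1 × 8 = 8 bits.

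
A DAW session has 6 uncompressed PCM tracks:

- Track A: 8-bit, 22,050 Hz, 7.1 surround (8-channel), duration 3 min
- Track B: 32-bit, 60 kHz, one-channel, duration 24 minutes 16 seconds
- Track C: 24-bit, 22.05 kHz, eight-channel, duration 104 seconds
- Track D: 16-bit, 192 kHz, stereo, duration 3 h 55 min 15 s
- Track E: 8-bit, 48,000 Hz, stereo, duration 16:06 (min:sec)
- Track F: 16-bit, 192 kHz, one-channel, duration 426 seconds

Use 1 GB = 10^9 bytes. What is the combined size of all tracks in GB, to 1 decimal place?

11.5 GB

Track A: 3 min = 180 s; 22,050 × 180 × 1 × 8 = 31,752,000 bytes.
Track B: 24 minutes 16 seconds = 1,456 s; 60,000 × 1,456 × 4 × 1 = 349,440,000 bytes.
Track C: 22,050 × 104 × 3 × 8 = 55,036,800 bytes.
Track D: 3 h 55 min 15 s = 14,115 s; 192,000 × 14,115 × 2 × 2 = 10,840,320,000 bytes.
Track E: 16:06 (min:sec) = 966 s; 48,000 × 966 × 1 × 2 = 92,736,000 bytes.
Track F: 192,000 × 426 × 2 × 1 = 163,584,000 bytes.
Total = 11,532,868,800 bytes = 11.5 GB.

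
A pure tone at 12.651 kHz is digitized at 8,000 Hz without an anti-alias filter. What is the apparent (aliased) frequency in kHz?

Nyquist = 8,000/2 = 4,000 Hz; 12,651 Hz exceeds it.
Alias = |12,651 − 2×8,000| = |12,651 − 16,000| = 3,349 Hz = 3.349 kHz.

3.349 kHz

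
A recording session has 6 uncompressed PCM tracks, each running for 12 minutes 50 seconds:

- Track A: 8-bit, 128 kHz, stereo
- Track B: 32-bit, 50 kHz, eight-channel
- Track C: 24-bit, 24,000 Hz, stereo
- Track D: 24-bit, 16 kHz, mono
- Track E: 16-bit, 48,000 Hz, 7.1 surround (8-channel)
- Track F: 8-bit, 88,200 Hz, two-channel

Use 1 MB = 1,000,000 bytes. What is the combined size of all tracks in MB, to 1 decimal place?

12 minutes 50 seconds = 770 s.
Track A: 128,000 × 770 × 1 × 2 = 197,120,000 bytes.
Track B: 50,000 × 770 × 4 × 8 = 1,232,000,000 bytes.
Track C: 24,000 × 770 × 3 × 2 = 110,880,000 bytes.
Track D: 16,000 × 770 × 3 × 1 = 36,960,000 bytes.
Track E: 48,000 × 770 × 2 × 8 = 591,360,000 bytes.
Track F: 88,200 × 770 × 1 × 2 = 135,828,000 bytes.
Total = 2,304,148,000 bytes = 2304.1 MB.

2304.1 MB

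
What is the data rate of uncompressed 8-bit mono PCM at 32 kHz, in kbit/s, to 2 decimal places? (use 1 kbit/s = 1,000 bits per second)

Bit rate = 32,000 × 8 × 1 = 256,000 bits/s.
= 256.00 kbit/s.

256.00 kbit/s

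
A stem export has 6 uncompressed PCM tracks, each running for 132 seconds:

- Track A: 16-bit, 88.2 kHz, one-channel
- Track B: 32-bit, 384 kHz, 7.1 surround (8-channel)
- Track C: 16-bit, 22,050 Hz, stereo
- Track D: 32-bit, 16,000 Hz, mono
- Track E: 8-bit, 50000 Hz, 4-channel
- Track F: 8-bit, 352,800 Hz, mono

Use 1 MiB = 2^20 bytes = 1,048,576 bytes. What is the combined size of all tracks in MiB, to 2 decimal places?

Track A: 88,200 × 132 × 2 × 1 = 23,284,800 bytes.
Track B: 384,000 × 132 × 4 × 8 = 1,622,016,000 bytes.
Track C: 22,050 × 132 × 2 × 2 = 11,642,400 bytes.
Track D: 16,000 × 132 × 4 × 1 = 8,448,000 bytes.
Track E: 50,000 × 132 × 1 × 4 = 26,400,000 bytes.
Track F: 352,800 × 132 × 1 × 1 = 46,569,600 bytes.
Total = 1,738,360,800 bytes = 1657.83 MiB.

1657.83 MiB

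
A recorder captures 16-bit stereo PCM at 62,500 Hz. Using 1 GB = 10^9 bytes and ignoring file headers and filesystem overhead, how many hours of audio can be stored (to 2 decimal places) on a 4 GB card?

4.44 hours

Uncompressed byte rate = 62,500 × 2 × 2 = 250,000 bytes/s.
Capacity = 4 × 1,000,000,000 = 4,000,000,000 bytes.
4,000,000,000 / 250,000 ≈ 16000 s → 4.44 hours.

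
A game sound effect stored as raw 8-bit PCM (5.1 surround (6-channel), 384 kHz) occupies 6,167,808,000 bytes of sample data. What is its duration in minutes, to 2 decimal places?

Byte rate = 384,000 × 1 × 6 = 2,304,000 bytes/s.
Duration = 6,167,808,000 / 2,304,000 = 2,677 s.
2,677 s / 60 = 44.62 minutes.

44.62 minutes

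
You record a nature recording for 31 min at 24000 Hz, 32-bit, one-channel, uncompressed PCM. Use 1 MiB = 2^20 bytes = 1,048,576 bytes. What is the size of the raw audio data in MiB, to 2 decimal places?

Duration = 31 min = 1,860 s.
Bytes = 24,000 samples/s × 1,860 s × 4 bytes/sample × 1 ch = 178,560,000 bytes.
178,560,000 / 1,048,576 = 170.29 MiB.

170.29 MiB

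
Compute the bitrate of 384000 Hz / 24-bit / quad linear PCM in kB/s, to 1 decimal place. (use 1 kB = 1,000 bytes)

Bit rate = 384,000 × 24 × 4 = 36,864,000 bits/s.
36,864,000 / 8 = 4,608,000 B/s = 4608.0 kB/s.

4608.0 kB/s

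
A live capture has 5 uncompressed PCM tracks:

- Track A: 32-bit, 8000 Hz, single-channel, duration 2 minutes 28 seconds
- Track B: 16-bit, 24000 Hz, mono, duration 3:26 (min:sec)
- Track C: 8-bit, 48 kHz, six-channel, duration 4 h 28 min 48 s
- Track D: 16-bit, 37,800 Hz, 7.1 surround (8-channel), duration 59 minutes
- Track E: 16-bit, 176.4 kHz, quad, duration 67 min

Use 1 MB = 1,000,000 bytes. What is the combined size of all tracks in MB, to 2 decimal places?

12473.50 MB

Track A: 2 minutes 28 seconds = 148 s; 8,000 × 148 × 4 × 1 = 4,736,000 bytes.
Track B: 3:26 (min:sec) = 206 s; 24,000 × 206 × 2 × 1 = 9,888,000 bytes.
Track C: 4 h 28 min 48 s = 16,128 s; 48,000 × 16,128 × 1 × 6 = 4,644,864,000 bytes.
Track D: 59 minutes = 3,540 s; 37,800 × 3,540 × 2 × 8 = 2,140,992,000 bytes.
Track E: 67 min = 4,020 s; 176,400 × 4,020 × 2 × 4 = 5,673,024,000 bytes.
Total = 12,473,504,000 bytes = 12473.50 MB.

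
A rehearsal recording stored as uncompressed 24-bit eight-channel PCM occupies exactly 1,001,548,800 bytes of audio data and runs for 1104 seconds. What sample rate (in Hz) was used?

37,800 Hz

Bytes = sample_rate × seconds × bytes_per_sample × channels.
sample_rate = 1,001,548,800 / (1,104 × 3 × 8) = 1,001,548,800 / 26,496 = 37,800 Hz.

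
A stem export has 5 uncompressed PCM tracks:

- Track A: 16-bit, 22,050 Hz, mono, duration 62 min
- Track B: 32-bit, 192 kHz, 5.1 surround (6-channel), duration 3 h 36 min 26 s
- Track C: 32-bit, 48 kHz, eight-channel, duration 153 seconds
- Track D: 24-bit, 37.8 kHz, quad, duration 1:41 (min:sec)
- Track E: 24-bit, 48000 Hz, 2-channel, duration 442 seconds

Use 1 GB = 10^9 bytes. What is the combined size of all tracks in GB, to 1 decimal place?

60.4 GB

Track A: 62 min = 3,720 s; 22,050 × 3,720 × 2 × 1 = 164,052,000 bytes.
Track B: 3 h 36 min 26 s = 12,986 s; 192,000 × 12,986 × 4 × 6 = 59,839,488,000 bytes.
Track C: 48,000 × 153 × 4 × 8 = 235,008,000 bytes.
Track D: 1:41 (min:sec) = 101 s; 37,800 × 101 × 3 × 4 = 45,813,600 bytes.
Track E: 48,000 × 442 × 3 × 2 = 127,296,000 bytes.
Total = 60,411,657,600 bytes = 60.4 GB.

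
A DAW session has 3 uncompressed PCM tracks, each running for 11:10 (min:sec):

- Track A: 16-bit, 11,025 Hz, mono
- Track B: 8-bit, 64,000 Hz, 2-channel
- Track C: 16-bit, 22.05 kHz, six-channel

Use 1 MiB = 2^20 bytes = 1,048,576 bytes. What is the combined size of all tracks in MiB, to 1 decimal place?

11:10 (min:sec) = 670 s.
Track A: 11,025 × 670 × 2 × 1 = 14,773,500 bytes.
Track B: 64,000 × 670 × 1 × 2 = 85,760,000 bytes.
Track C: 22,050 × 670 × 2 × 6 = 177,282,000 bytes.
Total = 277,815,500 bytes = 264.9 MiB.

264.9 MiB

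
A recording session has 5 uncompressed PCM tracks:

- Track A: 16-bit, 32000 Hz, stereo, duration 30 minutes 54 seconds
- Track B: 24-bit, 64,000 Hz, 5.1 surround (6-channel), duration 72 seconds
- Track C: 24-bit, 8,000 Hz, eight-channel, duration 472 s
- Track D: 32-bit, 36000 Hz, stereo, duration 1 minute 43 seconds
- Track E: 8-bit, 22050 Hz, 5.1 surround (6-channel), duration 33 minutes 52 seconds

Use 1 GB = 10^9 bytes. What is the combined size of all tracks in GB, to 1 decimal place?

0.7 GB

Track A: 30 minutes 54 seconds = 1,854 s; 32,000 × 1,854 × 2 × 2 = 237,312,000 bytes.
Track B: 64,000 × 72 × 3 × 6 = 82,944,000 bytes.
Track C: 8,000 × 472 × 3 × 8 = 90,624,000 bytes.
Track D: 1 minute 43 seconds = 103 s; 36,000 × 103 × 4 × 2 = 29,664,000 bytes.
Track E: 33 minutes 52 seconds = 2,032 s; 22,050 × 2,032 × 1 × 6 = 268,833,600 bytes.
Total = 709,377,600 bytes = 0.7 GB.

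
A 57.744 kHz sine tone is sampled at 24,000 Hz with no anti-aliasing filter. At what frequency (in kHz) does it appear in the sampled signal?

9.744 kHz

Nyquist = 24,000/2 = 12,000 Hz; 57,744 Hz exceeds it.
Alias = |57,744 − 2×24,000| = |57,744 − 48,000| = 9,744 Hz = 9.744 kHz.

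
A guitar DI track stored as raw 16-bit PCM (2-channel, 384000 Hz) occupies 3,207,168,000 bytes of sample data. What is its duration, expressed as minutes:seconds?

34:48

Byte rate = 384,000 × 2 × 2 = 1,536,000 bytes/s.
Duration = 3,207,168,000 / 1,536,000 = 2,088 s.
2,088 s = 34:48.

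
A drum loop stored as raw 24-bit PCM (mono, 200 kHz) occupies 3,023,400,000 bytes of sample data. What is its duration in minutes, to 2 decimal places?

83.98 minutes

Byte rate = 200,000 × 3 × 1 = 600,000 bytes/s.
Duration = 3,023,400,000 / 600,000 = 5,039 s.
5,039 s / 60 = 83.98 minutes.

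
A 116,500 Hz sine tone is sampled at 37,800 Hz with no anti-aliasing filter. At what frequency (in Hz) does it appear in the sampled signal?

3,100 Hz

Nyquist = 37,800/2 = 18,900 Hz; 116,500 Hz exceeds it.
Alias = |116,500 − 3×37,800| = |116,500 − 113,400| = 3,100 Hz.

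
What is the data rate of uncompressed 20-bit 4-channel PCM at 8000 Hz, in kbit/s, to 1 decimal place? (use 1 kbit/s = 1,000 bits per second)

Bit rate = 8,000 × 20 × 4 = 640,000 bits/s.
= 640.0 kbit/s.

640.0 kbit/s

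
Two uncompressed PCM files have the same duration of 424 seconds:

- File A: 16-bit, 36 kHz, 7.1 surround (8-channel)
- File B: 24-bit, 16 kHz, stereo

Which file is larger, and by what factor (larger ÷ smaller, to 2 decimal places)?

File A, by a factor of 6.00

File A: 36,000 × 2 × 8 = 576,000 bytes/s.
File B: 16,000 × 3 × 2 = 96,000 bytes/s.
File A is larger; ratio = 244,224,000 / 40,704,000 = 6.00.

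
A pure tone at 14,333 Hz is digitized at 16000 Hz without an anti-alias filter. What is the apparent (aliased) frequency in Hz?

Nyquist = 16,000/2 = 8,000 Hz; 14,333 Hz exceeds it.
Alias = |14,333 − 1×16,000| = |14,333 − 16,000| = 1,667 Hz.

1,667 Hz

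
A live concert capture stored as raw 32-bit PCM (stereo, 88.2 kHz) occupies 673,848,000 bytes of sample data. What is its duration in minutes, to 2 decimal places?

Byte rate = 88,200 × 4 × 2 = 705,600 bytes/s.
Duration = 673,848,000 / 705,600 = 955 s.
955 s / 60 = 15.92 minutes.

15.92 minutes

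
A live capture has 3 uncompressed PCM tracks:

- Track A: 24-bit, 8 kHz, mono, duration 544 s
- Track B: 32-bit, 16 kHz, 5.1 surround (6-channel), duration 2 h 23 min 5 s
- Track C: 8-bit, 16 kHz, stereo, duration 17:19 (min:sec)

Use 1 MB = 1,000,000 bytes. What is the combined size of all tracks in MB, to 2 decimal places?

3342.94 MB

Track A: 8,000 × 544 × 3 × 1 = 13,056,000 bytes.
Track B: 2 h 23 min 5 s = 8,585 s; 16,000 × 8,585 × 4 × 6 = 3,296,640,000 bytes.
Track C: 17:19 (min:sec) = 1,039 s; 16,000 × 1,039 × 1 × 2 = 33,248,000 bytes.
Total = 3,342,944,000 bytes = 3342.94 MB.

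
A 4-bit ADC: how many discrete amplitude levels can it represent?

2^4 = 16.

16 levels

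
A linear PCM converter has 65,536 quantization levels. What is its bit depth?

16 bits

log2(65,536) = 16.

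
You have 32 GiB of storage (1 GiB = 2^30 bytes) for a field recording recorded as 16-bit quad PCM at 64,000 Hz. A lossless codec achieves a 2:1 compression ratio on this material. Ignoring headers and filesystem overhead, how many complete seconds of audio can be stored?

134,217 seconds

Uncompressed byte rate = 64,000 × 2 × 4 = 512,000 bytes/s.
After 2:1 compression, effective rate ≈ 256000 bytes/s.
Capacity = 32 × 1,073,741,824 = 34,359,738,368 bytes.
34,359,738,368 / effective rate ≈ 134217.73 s → 134,217 seconds.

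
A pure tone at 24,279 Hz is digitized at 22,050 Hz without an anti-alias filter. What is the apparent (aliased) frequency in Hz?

2,229 Hz

Nyquist = 22,050/2 = 11,025 Hz; 24,279 Hz exceeds it.
Alias = |24,279 − 1×22,050| = |24,279 − 22,050| = 2,229 Hz.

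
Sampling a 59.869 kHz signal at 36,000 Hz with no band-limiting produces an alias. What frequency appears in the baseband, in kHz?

12.131 kHz

Nyquist = 36,000/2 = 18,000 Hz; 59,869 Hz exceeds it.
Alias = |59,869 − 2×36,000| = |59,869 − 72,000| = 12,131 Hz = 12.131 kHz.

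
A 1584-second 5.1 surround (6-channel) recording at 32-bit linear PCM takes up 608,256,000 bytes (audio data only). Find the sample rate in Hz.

Bytes = sample_rate × seconds × bytes_per_sample × channels.
sample_rate = 608,256,000 / (1,584 × 4 × 6) = 608,256,000 / 38,016 = 16,000 Hz.

16,000 Hz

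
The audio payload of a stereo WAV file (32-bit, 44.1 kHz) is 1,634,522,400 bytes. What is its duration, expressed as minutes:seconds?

77:13

Byte rate = 44,100 × 4 × 2 = 352,800 bytes/s.
Duration = 1,634,522,400 / 352,800 = 4,633 s.
4,633 s = 77:13.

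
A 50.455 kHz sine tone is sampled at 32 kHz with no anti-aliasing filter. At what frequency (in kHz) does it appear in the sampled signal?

Nyquist = 32,000/2 = 16,000 Hz; 50,455 Hz exceeds it.
Alias = |50,455 − 2×32,000| = |50,455 − 64,000| = 13,545 Hz = 13.545 kHz.

13.545 kHz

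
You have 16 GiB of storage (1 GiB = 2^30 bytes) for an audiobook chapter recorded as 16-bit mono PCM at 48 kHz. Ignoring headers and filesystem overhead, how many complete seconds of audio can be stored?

Uncompressed byte rate = 48,000 × 2 × 1 = 96,000 bytes/s.
Capacity = 16 × 1,073,741,824 = 17,179,869,184 bytes.
17,179,869,184 / 96,000 ≈ 178956.97 s → 178,956 seconds.

178,956 seconds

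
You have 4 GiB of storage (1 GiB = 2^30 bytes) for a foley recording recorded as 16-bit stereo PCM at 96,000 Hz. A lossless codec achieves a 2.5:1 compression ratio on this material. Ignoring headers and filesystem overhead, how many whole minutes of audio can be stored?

Uncompressed byte rate = 96,000 × 2 × 2 = 384,000 bytes/s.
After 2.5:1 compression, effective rate ≈ 153600 bytes/s.
Capacity = 4 × 1,073,741,824 = 4,294,967,296 bytes.
4,294,967,296 / effective rate ≈ 27962.03 s → 466 minutes.

466 minutes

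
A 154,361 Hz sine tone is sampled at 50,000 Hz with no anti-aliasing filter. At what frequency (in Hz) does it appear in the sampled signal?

Nyquist = 50,000/2 = 25,000 Hz; 154,361 Hz exceeds it.
Alias = |154,361 − 3×50,000| = |154,361 − 150,000| = 4,361 Hz.

4,361 Hz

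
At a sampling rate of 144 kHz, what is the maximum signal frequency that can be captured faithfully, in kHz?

72 kHz

Nyquist frequency = sample rate / 2 = 144,000 / 2 = 72 kHz.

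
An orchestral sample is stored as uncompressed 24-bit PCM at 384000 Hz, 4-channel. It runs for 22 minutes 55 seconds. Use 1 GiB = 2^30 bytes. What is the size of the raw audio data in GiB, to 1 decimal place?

Duration = 22 minutes 55 seconds = 1,375 s.
Bytes = 384,000 samples/s × 1,375 s × 3 bytes/sample × 4 ch = 6,336,000,000 bytes.
6,336,000,000 / 1,073,741,824 = 5.9 GiB.

5.9 GiB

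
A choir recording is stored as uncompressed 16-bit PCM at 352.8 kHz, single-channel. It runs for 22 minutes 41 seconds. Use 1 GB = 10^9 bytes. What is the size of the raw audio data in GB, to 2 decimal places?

0.96 GB

Duration = 22 minutes 41 seconds = 1,361 s.
Bytes = 352,800 samples/s × 1,361 s × 2 bytes/sample × 1 ch = 960,321,600 bytes.
960,321,600 / 1,000,000,000 = 0.96 GB.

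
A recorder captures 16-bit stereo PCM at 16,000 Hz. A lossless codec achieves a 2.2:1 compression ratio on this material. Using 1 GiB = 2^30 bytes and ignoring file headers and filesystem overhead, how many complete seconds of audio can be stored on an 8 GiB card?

Uncompressed byte rate = 16,000 × 2 × 2 = 64,000 bytes/s.
After 2.2:1 compression, effective rate ≈ 29090.91 bytes/s.
Capacity = 8 × 1,073,741,824 = 8,589,934,592 bytes.
8,589,934,592 / effective rate ≈ 295279 s → 295,279 seconds.

295,279 seconds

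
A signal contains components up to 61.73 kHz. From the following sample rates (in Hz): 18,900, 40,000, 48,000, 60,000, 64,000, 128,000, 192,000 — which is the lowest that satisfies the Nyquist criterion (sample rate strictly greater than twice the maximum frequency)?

128,000 Hz

Need sample rate > 2 × 61,730 = 123,460 Hz.
Lowest listed rate above 123,460 Hz is 128,000 Hz.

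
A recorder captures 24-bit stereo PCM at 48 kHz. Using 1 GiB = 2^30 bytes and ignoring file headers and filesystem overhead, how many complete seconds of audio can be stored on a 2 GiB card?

Uncompressed byte rate = 48,000 × 3 × 2 = 288,000 bytes/s.
Capacity = 2 × 1,073,741,824 = 2,147,483,648 bytes.
2,147,483,648 / 288,000 ≈ 7456.54 s → 7,456 seconds.

7,456 seconds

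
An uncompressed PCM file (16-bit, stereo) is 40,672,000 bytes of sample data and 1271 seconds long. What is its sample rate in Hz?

Bytes = sample_rate × seconds × bytes_per_sample × channels.
sample_rate = 40,672,000 / (1,271 × 2 × 2) = 40,672,000 / 5,084 = 8,000 Hz.

8,000 Hz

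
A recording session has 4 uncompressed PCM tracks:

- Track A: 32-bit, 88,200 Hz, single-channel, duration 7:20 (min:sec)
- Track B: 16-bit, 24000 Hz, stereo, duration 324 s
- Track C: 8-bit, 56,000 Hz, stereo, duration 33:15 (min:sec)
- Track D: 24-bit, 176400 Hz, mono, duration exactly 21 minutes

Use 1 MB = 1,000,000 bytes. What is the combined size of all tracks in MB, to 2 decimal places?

Track A: 7:20 (min:sec) = 440 s; 88,200 × 440 × 4 × 1 = 155,232,000 bytes.
Track B: 24,000 × 324 × 2 × 2 = 31,104,000 bytes.
Track C: 33:15 (min:sec) = 1,995 s; 56,000 × 1,995 × 1 × 2 = 223,440,000 bytes.
Track D: exactly 21 minutes = 1,260 s; 176,400 × 1,260 × 3 × 1 = 666,792,000 bytes.
Total = 1,076,568,000 bytes = 1076.57 MB.

1076.57 MB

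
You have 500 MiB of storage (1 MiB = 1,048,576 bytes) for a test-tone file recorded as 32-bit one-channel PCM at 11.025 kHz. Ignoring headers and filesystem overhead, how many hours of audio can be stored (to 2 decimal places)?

3.30 hours

Uncompressed byte rate = 11,025 × 4 × 1 = 44,100 bytes/s.
Capacity = 500 × 1,048,576 = 524,288,000 bytes.
524,288,000 / 44,100 ≈ 11888.62 s → 3.30 hours.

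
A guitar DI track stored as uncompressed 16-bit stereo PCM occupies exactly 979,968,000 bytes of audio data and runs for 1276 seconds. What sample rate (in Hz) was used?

Bytes = sample_rate × seconds × bytes_per_sample × channels.
sample_rate = 979,968,000 / (1,276 × 2 × 2) = 979,968,000 / 5,104 = 192,000 Hz.

192,000 Hz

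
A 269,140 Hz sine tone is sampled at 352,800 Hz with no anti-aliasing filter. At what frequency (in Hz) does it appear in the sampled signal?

83,660 Hz

Nyquist = 352,800/2 = 176,400 Hz; 269,140 Hz exceeds it.
Alias = |269,140 − 1×352,800| = |269,140 − 352,800| = 83,660 Hz.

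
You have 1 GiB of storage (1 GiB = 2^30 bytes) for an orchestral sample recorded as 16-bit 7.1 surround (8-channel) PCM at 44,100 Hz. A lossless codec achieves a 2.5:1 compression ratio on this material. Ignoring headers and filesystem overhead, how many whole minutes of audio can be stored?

63 minutes

Uncompressed byte rate = 44,100 × 2 × 8 = 705,600 bytes/s.
After 2.5:1 compression, effective rate ≈ 282240 bytes/s.
Capacity = 1 × 1,073,741,824 = 1,073,741,824 bytes.
1,073,741,824 / effective rate ≈ 3804.36 s → 63 minutes.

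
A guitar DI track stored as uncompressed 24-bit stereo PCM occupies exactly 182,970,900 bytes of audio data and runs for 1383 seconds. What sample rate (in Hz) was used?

22,050 Hz

Bytes = sample_rate × seconds × bytes_per_sample × channels.
sample_rate = 182,970,900 / (1,383 × 3 × 2) = 182,970,900 / 8,298 = 22,050 Hz.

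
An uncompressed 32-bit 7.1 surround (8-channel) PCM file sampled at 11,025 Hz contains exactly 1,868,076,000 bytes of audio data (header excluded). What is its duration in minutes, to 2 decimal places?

Byte rate = 11,025 × 4 × 8 = 352,800 bytes/s.
Duration = 1,868,076,000 / 352,800 = 5,295 s.
5,295 s / 60 = 88.25 minutes.

88.25 minutes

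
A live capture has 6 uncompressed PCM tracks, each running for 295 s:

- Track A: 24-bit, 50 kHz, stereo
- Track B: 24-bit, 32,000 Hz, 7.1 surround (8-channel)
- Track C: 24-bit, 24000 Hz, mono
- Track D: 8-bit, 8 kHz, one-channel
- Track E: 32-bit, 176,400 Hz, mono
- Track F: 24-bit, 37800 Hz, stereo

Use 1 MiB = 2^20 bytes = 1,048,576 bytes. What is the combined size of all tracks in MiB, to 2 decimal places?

Track A: 50,000 × 295 × 3 × 2 = 88,500,000 bytes.
Track B: 32,000 × 295 × 3 × 8 = 226,560,000 bytes.
Track C: 24,000 × 295 × 3 × 1 = 21,240,000 bytes.
Track D: 8,000 × 295 × 1 × 1 = 2,360,000 bytes.
Track E: 176,400 × 295 × 4 × 1 = 208,152,000 bytes.
Track F: 37,800 × 295 × 3 × 2 = 66,906,000 bytes.
Total = 613,718,000 bytes = 585.29 MiB.

585.29 MiB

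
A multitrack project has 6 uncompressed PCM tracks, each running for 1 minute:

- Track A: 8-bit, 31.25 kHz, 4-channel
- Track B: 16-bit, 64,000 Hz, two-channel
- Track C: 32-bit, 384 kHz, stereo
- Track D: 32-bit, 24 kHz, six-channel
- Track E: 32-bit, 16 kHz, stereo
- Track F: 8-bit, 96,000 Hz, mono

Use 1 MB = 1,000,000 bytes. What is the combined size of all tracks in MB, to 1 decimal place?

255.2 MB

1 minute = 60 s.
Track A: 31,250 × 60 × 1 × 4 = 7,500,000 bytes.
Track B: 64,000 × 60 × 2 × 2 = 15,360,000 bytes.
Track C: 384,000 × 60 × 4 × 2 = 184,320,000 bytes.
Track D: 24,000 × 60 × 4 × 6 = 34,560,000 bytes.
Track E: 16,000 × 60 × 4 × 2 = 7,680,000 bytes.
Track F: 96,000 × 60 × 1 × 1 = 5,760,000 bytes.
Total = 255,180,000 bytes = 255.2 MB.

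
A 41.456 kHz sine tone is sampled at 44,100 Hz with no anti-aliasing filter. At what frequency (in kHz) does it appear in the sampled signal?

2.644 kHz

Nyquist = 44,100/2 = 22,050 Hz; 41,456 Hz exceeds it.
Alias = |41,456 − 1×44,100| = |41,456 − 44,100| = 2,644 Hz = 2.644 kHz.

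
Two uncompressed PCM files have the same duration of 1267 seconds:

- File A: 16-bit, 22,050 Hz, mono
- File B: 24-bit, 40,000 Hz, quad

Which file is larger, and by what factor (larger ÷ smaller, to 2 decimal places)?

File B, by a factor of 10.88

File A: 22,050 × 2 × 1 = 44,100 bytes/s.
File B: 40,000 × 3 × 4 = 480,000 bytes/s.
File B is larger; ratio = 608,160,000 / 55,874,700 = 10.88.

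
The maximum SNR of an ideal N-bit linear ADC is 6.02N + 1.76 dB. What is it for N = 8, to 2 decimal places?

49.92 dB

6.02 × 8 + 1.76 = 49.92 dB.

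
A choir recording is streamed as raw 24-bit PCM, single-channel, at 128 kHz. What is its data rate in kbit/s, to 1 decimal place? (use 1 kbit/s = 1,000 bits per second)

Bit rate = 128,000 × 24 × 1 = 3,072,000 bits/s.
= 3072.0 kbit/s.

3072.0 kbit/s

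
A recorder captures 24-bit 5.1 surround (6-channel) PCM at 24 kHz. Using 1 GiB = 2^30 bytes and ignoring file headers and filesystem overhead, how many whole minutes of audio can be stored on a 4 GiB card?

165 minutes

Uncompressed byte rate = 24,000 × 3 × 6 = 432,000 bytes/s.
Capacity = 4 × 1,073,741,824 = 4,294,967,296 bytes.
4,294,967,296 / 432,000 ≈ 9942.05 s → 165 minutes.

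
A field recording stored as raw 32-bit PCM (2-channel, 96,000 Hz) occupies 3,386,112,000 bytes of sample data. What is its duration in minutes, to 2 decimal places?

Byte rate = 96,000 × 4 × 2 = 768,000 bytes/s.
Duration = 3,386,112,000 / 768,000 = 4,409 s.
4,409 s / 60 = 73.48 minutes.

73.48 minutes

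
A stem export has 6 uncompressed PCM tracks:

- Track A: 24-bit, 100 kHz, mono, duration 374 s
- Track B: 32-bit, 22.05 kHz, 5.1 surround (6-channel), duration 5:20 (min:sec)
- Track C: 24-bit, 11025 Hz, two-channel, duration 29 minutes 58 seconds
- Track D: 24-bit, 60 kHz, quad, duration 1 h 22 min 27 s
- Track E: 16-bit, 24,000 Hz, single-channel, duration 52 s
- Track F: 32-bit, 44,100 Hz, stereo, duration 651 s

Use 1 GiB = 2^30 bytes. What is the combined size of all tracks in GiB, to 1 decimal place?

Track A: 100,000 × 374 × 3 × 1 = 112,200,000 bytes.
Track B: 5:20 (min:sec) = 320 s; 22,050 × 320 × 4 × 6 = 169,344,000 bytes.
Track C: 29 minutes 58 seconds = 1,798 s; 11,025 × 1,798 × 3 × 2 = 118,937,700 bytes.
Track D: 1 h 22 min 27 s = 4,947 s; 60,000 × 4,947 × 3 × 4 = 3,561,840,000 bytes.
Track E: 24,000 × 52 × 2 × 1 = 2,496,000 bytes.
Track F: 44,100 × 651 × 4 × 2 = 229,672,800 bytes.
Total = 4,194,490,500 bytes = 3.9 GiB.

3.9 GiB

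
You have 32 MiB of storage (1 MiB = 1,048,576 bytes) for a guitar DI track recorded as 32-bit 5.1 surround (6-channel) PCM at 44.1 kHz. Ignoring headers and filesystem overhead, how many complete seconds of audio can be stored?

31 seconds

Uncompressed byte rate = 44,100 × 4 × 6 = 1,058,400 bytes/s.
Capacity = 32 × 1,048,576 = 33,554,432 bytes.
33,554,432 / 1,058,400 ≈ 31.7 s → 31 seconds.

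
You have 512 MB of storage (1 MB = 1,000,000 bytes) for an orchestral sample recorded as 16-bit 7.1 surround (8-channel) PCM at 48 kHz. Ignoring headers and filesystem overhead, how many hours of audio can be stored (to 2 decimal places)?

0.19 hours

Uncompressed byte rate = 48,000 × 2 × 8 = 768,000 bytes/s.
Capacity = 512 × 1,000,000 = 512,000,000 bytes.
512,000,000 / 768,000 ≈ 666.67 s → 0.19 hours.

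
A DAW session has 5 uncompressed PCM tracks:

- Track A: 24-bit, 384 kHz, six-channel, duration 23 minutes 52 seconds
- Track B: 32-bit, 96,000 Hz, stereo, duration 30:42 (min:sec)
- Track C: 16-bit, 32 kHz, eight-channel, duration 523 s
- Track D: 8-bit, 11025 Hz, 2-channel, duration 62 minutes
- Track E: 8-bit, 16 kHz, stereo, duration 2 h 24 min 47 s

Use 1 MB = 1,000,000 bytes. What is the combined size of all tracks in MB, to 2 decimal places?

11940.43 MB

Track A: 23 minutes 52 seconds = 1,432 s; 384,000 × 1,432 × 3 × 6 = 9,897,984,000 bytes.
Track B: 30:42 (min:sec) = 1,842 s; 96,000 × 1,842 × 4 × 2 = 1,414,656,000 bytes.
Track C: 32,000 × 523 × 2 × 8 = 267,776,000 bytes.
Track D: 62 minutes = 3,720 s; 11,025 × 3,720 × 1 × 2 = 82,026,000 bytes.
Track E: 2 h 24 min 47 s = 8,687 s; 16,000 × 8,687 × 1 × 2 = 277,984,000 bytes.
Total = 11,940,426,000 bytes = 11940.43 MB.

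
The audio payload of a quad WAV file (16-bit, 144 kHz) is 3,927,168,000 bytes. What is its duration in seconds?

3,409 seconds

Byte rate = 144,000 × 2 × 4 = 1,152,000 bytes/s.
Duration = 3,927,168,000 / 1,152,000 = 3,409 s.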